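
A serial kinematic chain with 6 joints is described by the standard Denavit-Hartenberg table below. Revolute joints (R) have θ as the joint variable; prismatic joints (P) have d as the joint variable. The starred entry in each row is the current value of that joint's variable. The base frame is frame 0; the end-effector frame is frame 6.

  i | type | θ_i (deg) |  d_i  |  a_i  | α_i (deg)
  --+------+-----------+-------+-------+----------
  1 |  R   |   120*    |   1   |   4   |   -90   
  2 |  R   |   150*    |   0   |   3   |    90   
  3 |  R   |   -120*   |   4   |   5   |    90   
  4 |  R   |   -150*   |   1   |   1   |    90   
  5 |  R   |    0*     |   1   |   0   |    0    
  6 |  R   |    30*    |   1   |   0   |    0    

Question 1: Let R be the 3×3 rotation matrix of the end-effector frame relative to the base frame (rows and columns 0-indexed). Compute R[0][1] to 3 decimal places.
End-effector y-axis (col 1 of R) = (-0.5312,0.8041,0.2667)
R[0][1] = -0.5312

-0.531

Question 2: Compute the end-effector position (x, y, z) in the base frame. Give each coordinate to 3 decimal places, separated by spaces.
-1.145 6.411 -3.815

after link 1: o_1 = (-2.0000, 3.4641, 1.0000)
after link 2: o_2 = (-0.7010, 1.2141, -0.5000)
after link 3: o_3 = (0.9665, 6.9862, -2.7141)
after link 4: o_4 = (-0.1785, 6.4695, -2.0646)
after link 5: o_5 = (-0.6618, 6.4405, -2.9396)
after link 6: o_6 = (-1.1450, 6.4115, -3.8146)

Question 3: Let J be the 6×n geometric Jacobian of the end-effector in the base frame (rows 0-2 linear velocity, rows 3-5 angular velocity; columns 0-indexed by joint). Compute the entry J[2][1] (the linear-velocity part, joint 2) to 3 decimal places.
axis z_1 = (-0.8660,-0.5000,0.0000); lever o_n−o_1 = (0.8550,2.9474,-4.8146)
cross product → J_v[:, 1] = (2.4073,-4.1696,-2.1250)
J_ω[:, 1] = z_1
entry J[2][1] = -2.1250

-2.125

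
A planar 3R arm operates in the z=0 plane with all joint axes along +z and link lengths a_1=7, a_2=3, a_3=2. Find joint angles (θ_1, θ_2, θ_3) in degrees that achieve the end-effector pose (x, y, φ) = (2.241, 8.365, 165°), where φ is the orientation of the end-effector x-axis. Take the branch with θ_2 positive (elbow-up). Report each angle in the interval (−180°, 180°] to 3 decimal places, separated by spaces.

wrist centre = target − a_3·(cos φ, sin φ) = (4.1729, 7.8474)
cos θ_2 = (78.9938−7²−3²)/(2·7·3) = 0.4999; θ_2 = 60.0098° (elbow-up)
β = atan2(7.8474,4.1729) = 61.9981°; ψ = atan2(2.5983,8.4996) = 16.9985°
θ_1 = β − ψ = 44.9996°
θ_3 = φ − θ_1 − θ_2 = 59.9906° (wrapped to (-180°,180°])

45.000 60.010 59.991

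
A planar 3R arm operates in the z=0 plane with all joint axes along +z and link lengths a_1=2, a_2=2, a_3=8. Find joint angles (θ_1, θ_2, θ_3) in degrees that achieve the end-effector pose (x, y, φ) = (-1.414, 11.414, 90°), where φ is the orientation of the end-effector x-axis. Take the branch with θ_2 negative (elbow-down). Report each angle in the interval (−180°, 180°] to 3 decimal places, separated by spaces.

135.009 -45.021 0.012

wrist centre = target − a_3·(cos φ, sin φ) = (-1.4140, 3.4140)
cos θ_2 = (13.6548−2²−2²)/(2·2·2) = 0.7068; θ_2 = -45.0209° (elbow-down)
β = atan2(3.4140,-1.4140) = 112.4982°; ψ = atan2(-1.4147,3.4137) = -22.5104°
θ_1 = β − ψ = 135.0086°
θ_3 = φ − θ_1 − θ_2 = 0.0122° (wrapped to (-180°,180°])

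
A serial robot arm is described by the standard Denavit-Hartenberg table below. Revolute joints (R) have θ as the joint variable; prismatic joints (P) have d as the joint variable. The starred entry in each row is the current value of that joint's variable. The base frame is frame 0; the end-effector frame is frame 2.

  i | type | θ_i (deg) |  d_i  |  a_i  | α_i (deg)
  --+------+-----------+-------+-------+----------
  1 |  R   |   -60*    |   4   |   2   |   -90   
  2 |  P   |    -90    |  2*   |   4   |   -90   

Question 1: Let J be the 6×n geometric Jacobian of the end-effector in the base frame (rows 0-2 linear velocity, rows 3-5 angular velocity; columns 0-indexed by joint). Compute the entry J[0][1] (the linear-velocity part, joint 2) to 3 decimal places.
prismatic axis z_1 = (0.8660,0.5000,0.0000)
J_v[:, 1] = z_1; J_ω[:, 1] = (0,0,0)
entry J[0][1] = 0.8660

0.866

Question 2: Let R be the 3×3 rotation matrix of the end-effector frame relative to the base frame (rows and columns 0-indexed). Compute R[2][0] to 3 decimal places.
1.000

End-effector x-axis (col 0 of R) = (-0.0000,-0.0000,1.0000)
R[2][0] = 1.0000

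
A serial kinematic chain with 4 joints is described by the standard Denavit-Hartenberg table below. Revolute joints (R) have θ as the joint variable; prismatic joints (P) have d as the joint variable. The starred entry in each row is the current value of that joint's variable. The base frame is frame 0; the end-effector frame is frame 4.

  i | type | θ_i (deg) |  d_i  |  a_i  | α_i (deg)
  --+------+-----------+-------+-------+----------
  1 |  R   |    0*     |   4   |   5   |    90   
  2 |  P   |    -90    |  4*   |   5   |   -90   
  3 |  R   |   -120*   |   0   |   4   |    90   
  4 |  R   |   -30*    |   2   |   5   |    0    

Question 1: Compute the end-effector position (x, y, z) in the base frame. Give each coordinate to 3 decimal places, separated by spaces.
2.500 -10.214 4.897

after link 1: o_1 = (5.0000, 0.0000, 4.0000)
after link 2: o_2 = (5.0000, -4.0000, -1.0000)
after link 3: o_3 = (5.0000, -7.4641, 1.0000)
after link 4: o_4 = (2.5000, -10.2141, 4.8971)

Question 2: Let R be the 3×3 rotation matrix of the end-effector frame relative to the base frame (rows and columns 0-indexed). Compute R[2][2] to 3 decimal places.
0.866

End-effector z-axis (col 2 of R) = (0.0000,0.5000,0.8660)
R[2][2] = 0.8660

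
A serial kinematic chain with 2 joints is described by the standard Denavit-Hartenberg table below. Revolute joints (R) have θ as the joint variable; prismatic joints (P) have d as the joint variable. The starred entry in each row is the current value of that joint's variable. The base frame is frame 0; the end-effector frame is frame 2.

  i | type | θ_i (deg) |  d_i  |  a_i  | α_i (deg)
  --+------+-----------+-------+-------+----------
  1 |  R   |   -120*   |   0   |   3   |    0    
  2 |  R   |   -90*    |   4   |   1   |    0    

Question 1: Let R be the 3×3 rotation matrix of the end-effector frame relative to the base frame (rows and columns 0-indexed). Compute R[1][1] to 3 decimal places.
End-effector y-axis (col 1 of R) = (-0.5000,-0.8660,0.0000)
R[1][1] = -0.8660

-0.866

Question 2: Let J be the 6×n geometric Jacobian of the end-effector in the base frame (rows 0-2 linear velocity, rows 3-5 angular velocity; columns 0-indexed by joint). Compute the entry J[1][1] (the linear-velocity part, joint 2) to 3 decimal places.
axis z_1 = (0.0000,0.0000,1.0000); lever o_n−o_1 = (-0.8660,0.5000,4.0000)
cross product → J_v[:, 1] = (-0.5000,-0.8660,0.0000)
J_ω[:, 1] = z_1
entry J[1][1] = -0.8660

-0.866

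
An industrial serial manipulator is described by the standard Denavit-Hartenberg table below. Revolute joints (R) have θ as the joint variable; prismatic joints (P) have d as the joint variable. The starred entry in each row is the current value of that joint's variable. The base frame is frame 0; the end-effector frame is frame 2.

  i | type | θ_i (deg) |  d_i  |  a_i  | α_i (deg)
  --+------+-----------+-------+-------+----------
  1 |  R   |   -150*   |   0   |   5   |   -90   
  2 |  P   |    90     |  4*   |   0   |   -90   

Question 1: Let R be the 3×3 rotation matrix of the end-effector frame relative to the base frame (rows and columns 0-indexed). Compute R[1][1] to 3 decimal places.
0.866

End-effector y-axis (col 1 of R) = (-0.5000,0.8660,-0.0000)
R[1][1] = 0.8660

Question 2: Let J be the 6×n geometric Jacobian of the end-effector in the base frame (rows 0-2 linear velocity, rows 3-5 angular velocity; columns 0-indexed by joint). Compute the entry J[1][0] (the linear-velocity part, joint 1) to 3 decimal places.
-2.330

axis z_0 = ẑ; lever o_n−o_0 = (-2.3301,-5.9641,0.0000)
cross product → J_v[:, 0] = (5.9641,-2.3301,0.0000)
J_ω[:, 0] = z_0
entry J[1][0] = -2.3301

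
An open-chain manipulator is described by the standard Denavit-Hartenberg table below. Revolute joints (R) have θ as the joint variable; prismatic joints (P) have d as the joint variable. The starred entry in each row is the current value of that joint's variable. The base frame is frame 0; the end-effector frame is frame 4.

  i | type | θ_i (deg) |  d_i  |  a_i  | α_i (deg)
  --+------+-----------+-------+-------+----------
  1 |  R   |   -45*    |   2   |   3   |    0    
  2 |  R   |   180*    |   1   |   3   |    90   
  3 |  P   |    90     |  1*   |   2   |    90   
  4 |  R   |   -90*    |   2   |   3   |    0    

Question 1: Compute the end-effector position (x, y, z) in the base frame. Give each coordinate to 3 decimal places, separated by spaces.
after link 1: o_1 = (2.1213, -2.1213, 2.0000)
after link 2: o_2 = (0.0000, 0.0000, 3.0000)
after link 3: o_3 = (0.7071, 0.7071, 5.0000)
after link 4: o_4 = (-2.8284, 0.0000, 5.0000)

-2.828 0.000 5.000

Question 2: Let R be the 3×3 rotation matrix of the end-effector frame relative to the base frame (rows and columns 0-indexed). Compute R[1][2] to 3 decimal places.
0.707

End-effector z-axis (col 2 of R) = (-0.7071,0.7071,-0.0000)
R[1][2] = 0.7071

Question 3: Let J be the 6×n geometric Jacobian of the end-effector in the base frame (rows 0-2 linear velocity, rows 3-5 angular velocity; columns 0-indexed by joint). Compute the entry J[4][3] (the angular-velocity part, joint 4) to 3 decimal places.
axis z_3 = (-0.7071,0.7071,-0.0000); lever o_n−o_3 = (-3.5355,-0.7071,0.0000)
cross product → J_v[:, 3] = (-0.0000,0.0000,3.0000)
J_ω[:, 3] = z_3
entry J[4][3] = 0.7071

0.707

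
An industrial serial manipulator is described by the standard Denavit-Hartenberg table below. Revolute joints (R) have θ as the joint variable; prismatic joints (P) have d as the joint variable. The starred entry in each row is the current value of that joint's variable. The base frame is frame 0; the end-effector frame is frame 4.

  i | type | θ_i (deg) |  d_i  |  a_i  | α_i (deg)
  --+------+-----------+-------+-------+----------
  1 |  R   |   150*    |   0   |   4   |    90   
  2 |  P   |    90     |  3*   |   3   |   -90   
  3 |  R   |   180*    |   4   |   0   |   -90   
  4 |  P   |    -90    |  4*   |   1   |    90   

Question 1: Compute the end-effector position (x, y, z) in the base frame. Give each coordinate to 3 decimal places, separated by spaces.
after link 1: o_1 = (-3.4641, 2.0000, 0.0000)
after link 2: o_2 = (-1.9641, 4.5981, 3.0000)
after link 3: o_3 = (1.5000, 2.5981, 3.0000)
after link 4: o_4 = (4.3660, 5.5622, 3.0000)

4.366 5.562 3.000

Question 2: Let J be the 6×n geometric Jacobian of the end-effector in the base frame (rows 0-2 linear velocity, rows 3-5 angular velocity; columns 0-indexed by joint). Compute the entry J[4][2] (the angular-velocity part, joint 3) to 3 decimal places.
-0.500

axis z_2 = (0.8660,-0.5000,0.0000); lever o_n−o_2 = (6.3301,0.9641,0.0000)
cross product → J_v[:, 2] = (-0.0000,0.0000,4.0000)
J_ω[:, 2] = z_2
entry J[4][2] = -0.5000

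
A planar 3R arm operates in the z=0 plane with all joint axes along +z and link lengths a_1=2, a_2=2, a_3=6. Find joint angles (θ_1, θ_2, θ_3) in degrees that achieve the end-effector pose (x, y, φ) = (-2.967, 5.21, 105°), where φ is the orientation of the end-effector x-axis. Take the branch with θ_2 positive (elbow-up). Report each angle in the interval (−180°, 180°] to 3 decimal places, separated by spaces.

wrist centre = target − a_3·(cos φ, sin φ) = (-1.4141, -0.5856)
cos θ_2 = (2.3425−2²−2²)/(2·2·2) = -0.7072; θ_2 = 135.0064° (elbow-up)
β = atan2(-0.5856,-1.4141) = -157.5062°; ψ = atan2(1.4141,0.5856) = 67.5032°
θ_1 = β − ψ = -225.0094°
θ_3 = φ − θ_1 − θ_2 = -164.9970° (wrapped to (-180°,180°])

134.991 135.006 -164.997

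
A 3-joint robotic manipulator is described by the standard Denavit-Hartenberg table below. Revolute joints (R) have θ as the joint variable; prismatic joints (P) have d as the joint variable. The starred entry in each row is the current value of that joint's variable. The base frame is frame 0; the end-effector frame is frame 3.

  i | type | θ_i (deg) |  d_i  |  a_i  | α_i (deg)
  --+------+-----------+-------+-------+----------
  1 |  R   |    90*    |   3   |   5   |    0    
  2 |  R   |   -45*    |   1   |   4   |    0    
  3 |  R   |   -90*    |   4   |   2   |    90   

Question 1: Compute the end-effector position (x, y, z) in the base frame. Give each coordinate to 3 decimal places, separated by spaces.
4.243 6.414 8.000

after link 1: o_1 = (0.0000, 5.0000, 3.0000)
after link 2: o_2 = (2.8284, 7.8284, 4.0000)
after link 3: o_3 = (4.2426, 6.4142, 8.0000)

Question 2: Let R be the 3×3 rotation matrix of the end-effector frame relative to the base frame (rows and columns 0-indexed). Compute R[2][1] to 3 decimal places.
1.000

End-effector y-axis (col 1 of R) = (0.0000,0.0000,1.0000)
R[2][1] = 1.0000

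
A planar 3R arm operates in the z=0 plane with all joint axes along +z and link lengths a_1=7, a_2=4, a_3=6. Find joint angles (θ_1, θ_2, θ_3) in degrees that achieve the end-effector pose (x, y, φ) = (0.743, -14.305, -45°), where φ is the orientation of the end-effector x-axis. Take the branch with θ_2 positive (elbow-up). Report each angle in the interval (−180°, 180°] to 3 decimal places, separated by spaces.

wrist centre = target − a_3·(cos φ, sin φ) = (-3.4996, -10.0624)
cos θ_2 = (113.4986−7²−4²)/(2·7·4) = 0.8660; θ_2 = 29.9977° (elbow-up)
β = atan2(-10.0624,-3.4996) = -109.1774°; ψ = atan2(1.9999,10.4642) = 10.8196°
θ_1 = β − ψ = -119.9970°
θ_3 = φ − θ_1 − θ_2 = 44.9994° (wrapped to (-180°,180°])

-119.997 29.998 44.999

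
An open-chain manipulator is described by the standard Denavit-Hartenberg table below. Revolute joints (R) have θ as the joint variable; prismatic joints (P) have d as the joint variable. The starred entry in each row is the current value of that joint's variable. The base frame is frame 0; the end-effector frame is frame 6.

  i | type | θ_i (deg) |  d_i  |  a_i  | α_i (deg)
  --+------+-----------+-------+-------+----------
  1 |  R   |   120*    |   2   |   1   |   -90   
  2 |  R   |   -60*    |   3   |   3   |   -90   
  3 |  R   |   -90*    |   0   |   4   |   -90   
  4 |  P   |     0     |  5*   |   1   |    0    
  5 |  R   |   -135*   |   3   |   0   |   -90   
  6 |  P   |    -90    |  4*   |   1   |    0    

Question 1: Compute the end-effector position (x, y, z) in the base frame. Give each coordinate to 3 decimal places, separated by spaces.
-14.102 2.769 10.978

after link 1: o_1 = (-0.5000, 0.8660, 2.0000)
after link 2: o_2 = (-3.8481, 0.6651, 4.5981)
after link 3: o_3 = (-7.3122, -1.3349, 4.5981)
after link 4: o_4 = (-9.4282, 0.3301, 8.9282)
after link 5: o_5 = (-10.1782, 1.6292, 11.5263)
after link 6: o_6 = (-14.1024, 2.7693, 10.9781)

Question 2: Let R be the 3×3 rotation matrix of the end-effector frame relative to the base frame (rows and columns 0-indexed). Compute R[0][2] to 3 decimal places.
-0.919

End-effector z-axis (col 2 of R) = (-0.9186,0.1768,-0.3536)
R[0][2] = -0.9186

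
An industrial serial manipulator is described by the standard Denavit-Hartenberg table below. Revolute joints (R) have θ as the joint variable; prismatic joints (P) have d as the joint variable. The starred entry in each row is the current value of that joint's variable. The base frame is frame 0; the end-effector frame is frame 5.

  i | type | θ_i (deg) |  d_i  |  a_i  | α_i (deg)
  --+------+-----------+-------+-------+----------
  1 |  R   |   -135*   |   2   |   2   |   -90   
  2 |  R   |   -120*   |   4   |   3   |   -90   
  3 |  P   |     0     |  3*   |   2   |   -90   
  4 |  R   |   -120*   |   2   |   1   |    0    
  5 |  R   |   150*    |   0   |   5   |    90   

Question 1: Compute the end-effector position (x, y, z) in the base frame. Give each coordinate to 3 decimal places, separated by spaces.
2.285 -0.543 10.330

after link 1: o_1 = (-1.4142, -1.4142, 2.0000)
after link 2: o_2 = (2.4749, -3.1820, 4.5981)
after link 3: o_3 = (1.3449, -4.3120, 7.8301)
after link 4: o_4 = (-0.7765, -3.6049, 7.8301)
after link 5: o_5 = (2.2854, -0.5430, 10.3301)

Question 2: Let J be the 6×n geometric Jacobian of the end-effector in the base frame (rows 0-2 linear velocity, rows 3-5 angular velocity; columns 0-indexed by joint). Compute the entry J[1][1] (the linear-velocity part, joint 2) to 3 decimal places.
-5.890

axis z_1 = (0.7071,-0.7071,0.0000); lever o_n−o_1 = (3.6996,0.8712,8.3301)
cross product → J_v[:, 1] = (-5.8903,-5.8903,3.2321)
J_ω[:, 1] = z_1
entry J[1][1] = -5.8903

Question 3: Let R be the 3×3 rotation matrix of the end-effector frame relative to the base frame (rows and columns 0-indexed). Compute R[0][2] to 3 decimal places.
End-effector z-axis (col 2 of R) = (-0.3536,-0.3536,0.8660)
R[0][2] = -0.3536

-0.354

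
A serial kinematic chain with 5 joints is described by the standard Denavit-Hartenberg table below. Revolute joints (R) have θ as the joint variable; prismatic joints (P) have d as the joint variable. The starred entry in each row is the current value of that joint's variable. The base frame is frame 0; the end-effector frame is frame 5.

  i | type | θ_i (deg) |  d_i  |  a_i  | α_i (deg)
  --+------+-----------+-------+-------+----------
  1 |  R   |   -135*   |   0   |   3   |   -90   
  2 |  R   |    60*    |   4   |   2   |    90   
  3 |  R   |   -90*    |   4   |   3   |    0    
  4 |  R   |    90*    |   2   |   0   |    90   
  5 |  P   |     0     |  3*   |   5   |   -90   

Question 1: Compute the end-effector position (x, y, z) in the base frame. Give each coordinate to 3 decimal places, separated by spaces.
-9.685 -6.856 -3.062

after link 1: o_1 = (-2.1213, -2.1213, 0.0000)
after link 2: o_2 = (0.0000, -5.6569, -1.7321)
after link 3: o_3 = (-4.5708, -5.9850, 0.2679)
after link 4: o_4 = (-5.7956, -7.2098, 1.2679)
after link 5: o_5 = (-9.6846, -6.8562, -3.0622)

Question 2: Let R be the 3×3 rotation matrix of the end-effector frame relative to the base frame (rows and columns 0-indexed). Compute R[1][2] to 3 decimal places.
-0.612

End-effector z-axis (col 2 of R) = (-0.6124,-0.6124,0.5000)
R[1][2] = -0.6124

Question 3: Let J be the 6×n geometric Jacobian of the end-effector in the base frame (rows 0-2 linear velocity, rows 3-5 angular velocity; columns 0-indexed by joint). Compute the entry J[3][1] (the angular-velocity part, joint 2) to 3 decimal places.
axis z_1 = (0.7071,-0.7071,0.0000); lever o_n−o_1 = (-7.5633,-4.7349,-3.0622)
cross product → J_v[:, 1] = (2.1653,2.1653,-8.6962)
J_ω[:, 1] = z_1
entry J[3][1] = 0.7071

0.707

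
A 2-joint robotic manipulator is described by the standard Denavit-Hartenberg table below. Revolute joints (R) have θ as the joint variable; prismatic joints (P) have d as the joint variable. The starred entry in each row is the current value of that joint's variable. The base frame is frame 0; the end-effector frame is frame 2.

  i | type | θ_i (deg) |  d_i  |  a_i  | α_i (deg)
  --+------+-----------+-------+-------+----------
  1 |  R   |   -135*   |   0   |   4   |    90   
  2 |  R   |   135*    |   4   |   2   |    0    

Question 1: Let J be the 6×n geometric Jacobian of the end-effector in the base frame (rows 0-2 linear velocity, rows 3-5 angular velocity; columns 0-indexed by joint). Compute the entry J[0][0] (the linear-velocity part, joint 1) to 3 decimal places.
axis z_0 = ẑ; lever o_n−o_0 = (-4.6569,1.0000,1.4142)
cross product → J_v[:, 0] = (-1.0000,-4.6569,0.0000)
J_ω[:, 0] = z_0
entry J[0][0] = -1.0000

-1.000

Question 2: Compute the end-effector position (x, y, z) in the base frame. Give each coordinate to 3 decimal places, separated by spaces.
-4.657 1.000 1.414

after link 1: o_1 = (-2.8284, -2.8284, 0.0000)
after link 2: o_2 = (-4.6569, 1.0000, 1.4142)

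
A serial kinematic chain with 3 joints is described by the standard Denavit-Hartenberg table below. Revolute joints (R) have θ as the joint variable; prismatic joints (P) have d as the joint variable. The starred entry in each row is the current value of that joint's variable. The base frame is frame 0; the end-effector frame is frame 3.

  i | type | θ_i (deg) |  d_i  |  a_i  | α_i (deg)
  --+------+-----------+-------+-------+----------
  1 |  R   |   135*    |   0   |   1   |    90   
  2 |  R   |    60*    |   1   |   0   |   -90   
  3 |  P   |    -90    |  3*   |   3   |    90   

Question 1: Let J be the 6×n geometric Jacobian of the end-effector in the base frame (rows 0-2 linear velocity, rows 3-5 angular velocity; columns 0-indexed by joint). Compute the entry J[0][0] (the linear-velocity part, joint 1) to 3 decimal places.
-1.698

axis z_0 = ẑ; lever o_n−o_0 = (3.9584,1.6984,1.5000)
cross product → J_v[:, 0] = (-1.6984,3.9584,0.0000)
J_ω[:, 0] = z_0
entry J[0][0] = -1.6984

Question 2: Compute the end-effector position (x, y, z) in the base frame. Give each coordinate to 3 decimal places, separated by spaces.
after link 1: o_1 = (-0.7071, 0.7071, 0.0000)
after link 2: o_2 = (0.0000, 1.4142, 0.0000)
after link 3: o_3 = (3.9584, 1.6984, 1.5000)

3.958 1.698 1.500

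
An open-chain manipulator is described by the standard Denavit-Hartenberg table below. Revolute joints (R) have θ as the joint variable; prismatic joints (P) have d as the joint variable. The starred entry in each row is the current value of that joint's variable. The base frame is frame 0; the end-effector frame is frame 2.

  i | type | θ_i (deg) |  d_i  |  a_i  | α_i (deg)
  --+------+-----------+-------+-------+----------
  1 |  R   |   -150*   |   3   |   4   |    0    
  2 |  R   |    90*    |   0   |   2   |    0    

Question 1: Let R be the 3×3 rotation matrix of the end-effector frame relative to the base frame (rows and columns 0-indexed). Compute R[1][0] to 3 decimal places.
End-effector x-axis (col 0 of R) = (0.5000,-0.8660,0.0000)
R[1][0] = -0.8660

-0.866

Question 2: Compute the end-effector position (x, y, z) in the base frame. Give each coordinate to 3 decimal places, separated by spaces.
-2.464 -3.732 3.000

after link 1: o_1 = (-3.4641, -2.0000, 3.0000)
after link 2: o_2 = (-2.4641, -3.7321, 3.0000)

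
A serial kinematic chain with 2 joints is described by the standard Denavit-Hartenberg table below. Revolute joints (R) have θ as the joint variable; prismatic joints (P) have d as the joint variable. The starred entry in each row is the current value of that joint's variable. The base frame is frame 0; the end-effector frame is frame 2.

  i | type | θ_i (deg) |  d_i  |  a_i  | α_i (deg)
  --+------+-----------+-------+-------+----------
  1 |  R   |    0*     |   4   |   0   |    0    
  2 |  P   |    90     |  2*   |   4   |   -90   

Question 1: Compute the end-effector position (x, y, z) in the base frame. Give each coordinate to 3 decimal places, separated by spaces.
after link 1: o_1 = (0.0000, 0.0000, 4.0000)
after link 2: o_2 = (0.0000, 4.0000, 6.0000)

0.000 4.000 6.000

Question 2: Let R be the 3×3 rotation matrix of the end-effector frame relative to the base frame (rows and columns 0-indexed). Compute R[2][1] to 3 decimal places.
-1.000

End-effector y-axis (col 1 of R) = (-0.0000,0.0000,-1.0000)
R[2][1] = -1.0000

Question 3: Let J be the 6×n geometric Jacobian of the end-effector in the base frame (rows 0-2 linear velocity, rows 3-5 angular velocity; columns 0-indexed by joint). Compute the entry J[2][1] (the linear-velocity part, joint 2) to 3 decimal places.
prismatic axis z_1 = (0.0000,0.0000,1.0000)
J_v[:, 1] = z_1; J_ω[:, 1] = (0,0,0)
entry J[2][1] = 1.0000

1.000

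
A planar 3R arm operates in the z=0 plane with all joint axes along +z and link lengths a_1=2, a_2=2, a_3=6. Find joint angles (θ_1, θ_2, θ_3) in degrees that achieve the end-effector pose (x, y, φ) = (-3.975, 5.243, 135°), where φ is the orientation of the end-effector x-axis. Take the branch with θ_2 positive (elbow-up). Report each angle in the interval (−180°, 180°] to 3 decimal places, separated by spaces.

wrist centre = target − a_3·(cos φ, sin φ) = (0.2676, 1.0004)
cos θ_2 = (1.0724−2²−2²)/(2·2·2) = -0.8660; θ_2 = 149.9921° (elbow-up)
β = atan2(1.0004,0.2676) = 75.0216°; ψ = atan2(1.0002,0.2681) = 74.9960°
θ_1 = β − ψ = 0.0256°
θ_3 = φ − θ_1 − θ_2 = -15.0177° (wrapped to (-180°,180°])

0.026 149.992 -15.018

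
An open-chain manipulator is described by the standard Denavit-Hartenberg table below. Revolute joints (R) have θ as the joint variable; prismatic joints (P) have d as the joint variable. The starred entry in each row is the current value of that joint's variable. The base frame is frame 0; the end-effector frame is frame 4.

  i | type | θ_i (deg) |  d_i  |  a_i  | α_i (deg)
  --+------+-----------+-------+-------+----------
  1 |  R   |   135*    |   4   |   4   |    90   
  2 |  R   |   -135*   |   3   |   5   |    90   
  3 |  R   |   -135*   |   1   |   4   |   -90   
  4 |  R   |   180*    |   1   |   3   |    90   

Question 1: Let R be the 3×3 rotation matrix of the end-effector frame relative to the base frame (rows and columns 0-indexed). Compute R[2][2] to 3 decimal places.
End-effector z-axis (col 2 of R) = (-0.5000,0.5000,-0.7071)
R[2][2] = -0.7071

-0.707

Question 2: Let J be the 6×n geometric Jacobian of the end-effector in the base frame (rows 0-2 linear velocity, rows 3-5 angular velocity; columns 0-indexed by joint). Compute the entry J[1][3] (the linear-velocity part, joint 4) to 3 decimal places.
-1.500

axis z_3 = (-0.1464,-0.8536,-0.5000); lever o_n−o_3 = (2.4142,-0.4142,-2.0000)
cross product → J_v[:, 3] = (1.5000,-1.5000,2.1213)
J_ω[:, 3] = z_3
entry J[1][3] = -1.5000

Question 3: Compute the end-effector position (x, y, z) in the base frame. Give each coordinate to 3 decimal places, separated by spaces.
after link 1: o_1 = (-2.8284, 2.8284, 4.0000)
after link 2: o_2 = (1.7929, 2.4497, 0.4645)
after link 3: o_3 = (-1.1213, 1.3640, 3.1716)
after link 4: o_4 = (1.2929, 0.9497, 1.1716)

1.293 0.950 1.172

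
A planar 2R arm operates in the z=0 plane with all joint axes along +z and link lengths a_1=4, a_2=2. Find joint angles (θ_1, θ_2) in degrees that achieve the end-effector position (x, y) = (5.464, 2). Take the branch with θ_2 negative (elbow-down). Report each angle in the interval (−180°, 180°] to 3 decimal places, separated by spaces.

cos θ_2 = (33.8553−4²−2²)/(2·4·2) = 0.8660; θ_2 = -30.0080° (elbow-down)
β = atan2(2.0000,5.4640) = 20.1043°; ψ = atan2(-1.0002,5.7319) = -9.8987°
θ_1 = β − ψ = 30.0029°

30.003 -30.008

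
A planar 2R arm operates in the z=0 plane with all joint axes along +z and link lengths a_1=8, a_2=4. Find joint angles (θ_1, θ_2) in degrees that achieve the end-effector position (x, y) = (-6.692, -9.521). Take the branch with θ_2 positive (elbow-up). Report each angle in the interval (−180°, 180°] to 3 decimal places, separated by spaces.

cos θ_2 = (135.4323−8²−4²)/(2·8·4) = 0.8661; θ_2 = 29.9880° (elbow-up)
β = atan2(-9.5210,-6.6920) = -125.1021°; ψ = atan2(1.9993,11.4645) = 9.8922°
θ_1 = β − ψ = -134.9944°

-134.994 29.988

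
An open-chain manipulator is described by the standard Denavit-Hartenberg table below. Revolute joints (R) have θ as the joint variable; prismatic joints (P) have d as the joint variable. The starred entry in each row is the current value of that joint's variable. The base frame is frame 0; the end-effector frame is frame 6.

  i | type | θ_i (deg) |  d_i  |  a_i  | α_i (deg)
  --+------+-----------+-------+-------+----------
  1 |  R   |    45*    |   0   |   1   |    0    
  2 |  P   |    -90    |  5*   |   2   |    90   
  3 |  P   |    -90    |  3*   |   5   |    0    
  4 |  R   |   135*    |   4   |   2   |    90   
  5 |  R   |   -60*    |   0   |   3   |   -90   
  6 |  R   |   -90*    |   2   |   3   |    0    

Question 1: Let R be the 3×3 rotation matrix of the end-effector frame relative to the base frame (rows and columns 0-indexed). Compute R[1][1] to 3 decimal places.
0.362

End-effector y-axis (col 1 of R) = (0.8624,0.3624,0.3536)
R[1][1] = 0.3624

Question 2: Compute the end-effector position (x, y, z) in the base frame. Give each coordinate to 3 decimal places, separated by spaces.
2.418 -8.643 1.578

after link 1: o_1 = (0.7071, 0.7071, 0.0000)
after link 2: o_2 = (2.1213, -0.7071, 5.0000)
after link 3: o_3 = (-0.0000, -2.8284, 0.0000)
after link 4: o_4 = (-1.8284, -6.6569, 1.4142)
after link 5: o_5 = (0.7587, -5.5697, 2.4749)
after link 6: o_6 = (2.4176, -8.6429, 1.5783)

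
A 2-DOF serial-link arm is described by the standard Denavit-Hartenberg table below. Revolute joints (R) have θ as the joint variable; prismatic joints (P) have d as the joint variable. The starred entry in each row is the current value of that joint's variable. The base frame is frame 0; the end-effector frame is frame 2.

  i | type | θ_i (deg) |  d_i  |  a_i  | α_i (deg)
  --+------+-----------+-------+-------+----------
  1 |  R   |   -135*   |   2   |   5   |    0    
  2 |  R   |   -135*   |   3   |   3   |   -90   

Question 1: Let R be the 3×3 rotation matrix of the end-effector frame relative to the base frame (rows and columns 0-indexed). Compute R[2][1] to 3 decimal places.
End-effector y-axis (col 1 of R) = (-0.0000,-0.0000,-1.0000)
R[2][1] = -1.0000

-1.000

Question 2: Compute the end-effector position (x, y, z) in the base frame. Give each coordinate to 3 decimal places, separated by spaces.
after link 1: o_1 = (-3.5355, -3.5355, 2.0000)
after link 2: o_2 = (-3.5355, -0.5355, 5.0000)

-3.536 -0.536 5.000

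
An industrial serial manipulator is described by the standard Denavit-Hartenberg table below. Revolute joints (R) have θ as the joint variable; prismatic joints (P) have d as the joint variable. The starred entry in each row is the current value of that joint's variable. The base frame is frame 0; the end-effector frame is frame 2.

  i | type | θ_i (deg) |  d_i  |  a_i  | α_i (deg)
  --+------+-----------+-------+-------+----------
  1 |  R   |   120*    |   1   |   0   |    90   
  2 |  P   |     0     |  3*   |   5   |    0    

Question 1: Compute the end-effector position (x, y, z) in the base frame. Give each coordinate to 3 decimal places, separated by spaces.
0.098 5.830 1.000

after link 1: o_1 = (0.0000, 0.0000, 1.0000)
after link 2: o_2 = (0.0981, 5.8301, 1.0000)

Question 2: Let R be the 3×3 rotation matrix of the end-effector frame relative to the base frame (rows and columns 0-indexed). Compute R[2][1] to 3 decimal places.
1.000

End-effector y-axis (col 1 of R) = (-0.0000,-0.0000,1.0000)
R[2][1] = 1.0000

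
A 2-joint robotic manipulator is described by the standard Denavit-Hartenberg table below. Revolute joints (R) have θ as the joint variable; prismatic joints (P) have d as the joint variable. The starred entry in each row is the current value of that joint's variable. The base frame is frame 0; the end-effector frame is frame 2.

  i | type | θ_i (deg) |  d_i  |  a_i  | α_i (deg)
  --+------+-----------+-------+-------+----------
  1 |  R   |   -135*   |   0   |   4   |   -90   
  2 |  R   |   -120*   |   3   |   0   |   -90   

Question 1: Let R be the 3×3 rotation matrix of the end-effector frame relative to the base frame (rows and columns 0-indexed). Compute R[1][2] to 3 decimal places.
End-effector z-axis (col 2 of R) = (-0.6124,-0.6124,0.5000)
R[1][2] = -0.6124

-0.612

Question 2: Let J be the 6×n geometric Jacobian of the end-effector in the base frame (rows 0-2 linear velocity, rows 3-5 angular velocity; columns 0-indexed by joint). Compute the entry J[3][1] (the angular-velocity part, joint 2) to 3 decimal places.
axis z_1 = (0.7071,-0.7071,0.0000); lever o_n−o_1 = (2.1213,-2.1213,0.0000)
cross product → J_v[:, 1] = (0.0000,0.0000,0.0000)
J_ω[:, 1] = z_1
entry J[3][1] = 0.7071

0.707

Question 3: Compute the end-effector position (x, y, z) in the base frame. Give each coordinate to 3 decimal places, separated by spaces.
-0.707 -4.950 0.000

after link 1: o_1 = (-2.8284, -2.8284, 0.0000)
after link 2: o_2 = (-0.7071, -4.9497, 0.0000)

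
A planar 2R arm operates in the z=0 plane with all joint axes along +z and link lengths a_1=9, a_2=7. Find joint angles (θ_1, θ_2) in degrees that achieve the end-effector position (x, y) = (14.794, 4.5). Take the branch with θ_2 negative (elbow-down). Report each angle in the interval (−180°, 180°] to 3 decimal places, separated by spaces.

30.003 -30.006

cos θ_2 = (239.1124−9²−7²)/(2·9·7) = 0.8660; θ_2 = -30.0062° (elbow-down)
β = atan2(4.5000,14.7940) = 16.9186°; ψ = atan2(-3.5007,15.0618) = -13.0843°
θ_1 = β − ψ = 30.0029°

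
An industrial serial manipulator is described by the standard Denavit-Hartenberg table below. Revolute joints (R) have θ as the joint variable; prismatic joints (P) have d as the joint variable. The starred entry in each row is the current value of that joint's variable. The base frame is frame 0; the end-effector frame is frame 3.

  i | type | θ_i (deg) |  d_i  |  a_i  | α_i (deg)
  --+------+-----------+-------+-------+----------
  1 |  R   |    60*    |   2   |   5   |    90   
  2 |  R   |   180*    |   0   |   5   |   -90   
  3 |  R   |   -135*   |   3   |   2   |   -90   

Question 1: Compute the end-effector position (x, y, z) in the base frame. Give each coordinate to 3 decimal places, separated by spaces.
1.932 0.518 -1.000

after link 1: o_1 = (2.5000, 4.3301, 2.0000)
after link 2: o_2 = (-0.0000, 0.0000, 2.0000)
after link 3: o_3 = (1.9319, 0.5176, -1.0000)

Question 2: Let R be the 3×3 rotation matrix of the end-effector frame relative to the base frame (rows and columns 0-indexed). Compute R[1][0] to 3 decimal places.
0.259

End-effector x-axis (col 0 of R) = (0.9659,0.2588,0.0000)
R[1][0] = 0.2588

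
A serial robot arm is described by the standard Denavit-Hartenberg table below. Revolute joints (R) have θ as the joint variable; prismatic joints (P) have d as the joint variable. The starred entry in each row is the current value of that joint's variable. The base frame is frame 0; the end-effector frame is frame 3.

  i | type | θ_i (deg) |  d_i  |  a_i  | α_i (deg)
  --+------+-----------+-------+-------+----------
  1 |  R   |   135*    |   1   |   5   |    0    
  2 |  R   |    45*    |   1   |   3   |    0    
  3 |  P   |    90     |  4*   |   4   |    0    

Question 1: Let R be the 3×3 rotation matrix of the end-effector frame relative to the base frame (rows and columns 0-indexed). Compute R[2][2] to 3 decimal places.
1.000

End-effector z-axis (col 2 of R) = (0.0000,0.0000,1.0000)
R[2][2] = 1.0000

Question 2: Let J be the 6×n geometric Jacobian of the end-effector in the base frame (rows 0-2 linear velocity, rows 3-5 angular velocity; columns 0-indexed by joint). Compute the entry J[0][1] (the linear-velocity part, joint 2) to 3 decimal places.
axis z_1 = (0.0000,0.0000,1.0000); lever o_n−o_1 = (-3.0000,-4.0000,5.0000)
cross product → J_v[:, 1] = (4.0000,-3.0000,0.0000)
J_ω[:, 1] = z_1
entry J[0][1] = 4.0000

4.000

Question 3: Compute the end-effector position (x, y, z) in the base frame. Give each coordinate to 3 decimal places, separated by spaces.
-6.536 -0.464 6.000

after link 1: o_1 = (-3.5355, 3.5355, 1.0000)
after link 2: o_2 = (-6.5355, 3.5355, 2.0000)
after link 3: o_3 = (-6.5355, -0.4645, 6.0000)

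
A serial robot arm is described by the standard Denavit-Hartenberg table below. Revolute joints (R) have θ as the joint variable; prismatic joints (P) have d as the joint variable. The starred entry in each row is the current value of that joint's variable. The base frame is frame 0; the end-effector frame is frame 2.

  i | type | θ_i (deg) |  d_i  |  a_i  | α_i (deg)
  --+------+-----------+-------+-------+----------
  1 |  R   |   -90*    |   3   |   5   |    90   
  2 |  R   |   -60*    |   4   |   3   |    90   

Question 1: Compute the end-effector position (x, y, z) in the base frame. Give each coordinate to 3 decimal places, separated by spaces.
after link 1: o_1 = (0.0000, -5.0000, 3.0000)
after link 2: o_2 = (-4.0000, -6.5000, 0.4019)

-4.000 -6.500 0.402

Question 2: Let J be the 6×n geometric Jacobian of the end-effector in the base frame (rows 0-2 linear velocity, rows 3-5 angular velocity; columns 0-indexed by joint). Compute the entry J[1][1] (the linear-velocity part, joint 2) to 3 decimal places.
axis z_1 = (-1.0000,-0.0000,0.0000); lever o_n−o_1 = (-4.0000,-1.5000,-2.5981)
cross product → J_v[:, 1] = (0.0000,-2.5981,1.5000)
J_ω[:, 1] = z_1
entry J[1][1] = -2.5981

-2.598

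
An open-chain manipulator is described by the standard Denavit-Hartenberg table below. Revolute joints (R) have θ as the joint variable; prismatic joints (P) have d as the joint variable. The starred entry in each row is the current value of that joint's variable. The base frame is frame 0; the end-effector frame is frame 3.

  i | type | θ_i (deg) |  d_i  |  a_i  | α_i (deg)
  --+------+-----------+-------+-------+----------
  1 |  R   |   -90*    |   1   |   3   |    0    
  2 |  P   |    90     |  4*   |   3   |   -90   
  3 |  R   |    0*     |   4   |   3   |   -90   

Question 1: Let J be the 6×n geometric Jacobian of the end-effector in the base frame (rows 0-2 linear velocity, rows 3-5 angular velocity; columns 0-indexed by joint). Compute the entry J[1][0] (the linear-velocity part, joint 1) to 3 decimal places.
axis z_0 = ẑ; lever o_n−o_0 = (6.0000,1.0000,5.0000)
cross product → J_v[:, 0] = (-1.0000,6.0000,0.0000)
J_ω[:, 0] = z_0
entry J[1][0] = 6.0000

6.000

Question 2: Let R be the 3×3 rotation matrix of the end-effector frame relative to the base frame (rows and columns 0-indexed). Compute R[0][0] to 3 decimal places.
1.000

End-effector x-axis (col 0 of R) = (1.0000,0.0000,0.0000)
R[0][0] = 1.0000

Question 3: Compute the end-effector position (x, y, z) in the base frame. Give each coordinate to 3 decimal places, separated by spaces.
6.000 1.000 5.000

after link 1: o_1 = (0.0000, -3.0000, 1.0000)
after link 2: o_2 = (3.0000, -3.0000, 5.0000)
after link 3: o_3 = (6.0000, 1.0000, 5.0000)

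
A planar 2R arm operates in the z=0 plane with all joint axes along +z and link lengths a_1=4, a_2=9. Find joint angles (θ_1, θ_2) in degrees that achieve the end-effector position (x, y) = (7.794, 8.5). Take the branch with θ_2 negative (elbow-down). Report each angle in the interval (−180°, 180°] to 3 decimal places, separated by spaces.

cos θ_2 = (132.9964−4²−9²)/(2·4·9) = 0.5000; θ_2 = -60.0033° (elbow-down)
β = atan2(8.5000,7.7940) = 47.4810°; ψ = atan2(-7.7945,8.4996) = -42.5223°
θ_1 = β − ψ = 90.0033°

90.003 -60.003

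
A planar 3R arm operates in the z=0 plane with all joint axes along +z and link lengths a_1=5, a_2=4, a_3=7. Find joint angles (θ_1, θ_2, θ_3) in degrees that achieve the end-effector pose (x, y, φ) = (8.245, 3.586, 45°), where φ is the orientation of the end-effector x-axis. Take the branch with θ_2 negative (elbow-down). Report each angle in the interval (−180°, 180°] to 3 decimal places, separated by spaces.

30.001 -134.994 149.993

wrist centre = target − a_3·(cos φ, sin φ) = (3.2953, -1.3637)
cos θ_2 = (12.7185−5²−4²)/(2·5·4) = -0.7070; θ_2 = -134.9944° (elbow-down)
β = atan2(-1.3637,3.2953) = -22.4823°; ψ = atan2(-2.8287,2.1718) = -52.4833°
θ_1 = β − ψ = 30.0010°
θ_3 = φ − θ_1 − θ_2 = 149.9934° (wrapped to (-180°,180°])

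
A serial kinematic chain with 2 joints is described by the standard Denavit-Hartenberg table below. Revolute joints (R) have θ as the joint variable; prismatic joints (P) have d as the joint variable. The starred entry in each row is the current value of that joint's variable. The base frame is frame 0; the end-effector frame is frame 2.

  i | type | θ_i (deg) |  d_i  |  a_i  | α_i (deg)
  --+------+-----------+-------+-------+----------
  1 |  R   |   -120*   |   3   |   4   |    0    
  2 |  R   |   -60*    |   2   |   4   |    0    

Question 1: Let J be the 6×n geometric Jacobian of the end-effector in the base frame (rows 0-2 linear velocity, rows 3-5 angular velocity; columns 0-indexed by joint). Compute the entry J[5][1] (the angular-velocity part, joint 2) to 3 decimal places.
1.000

axis z_1 = (0.0000,0.0000,1.0000); lever o_n−o_1 = (-4.0000,-0.0000,2.0000)
cross product → J_v[:, 1] = (0.0000,-4.0000,0.0000)
J_ω[:, 1] = z_1
entry J[5][1] = 1.0000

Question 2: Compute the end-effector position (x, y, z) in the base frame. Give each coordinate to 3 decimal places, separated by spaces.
-6.000 -3.464 5.000

after link 1: o_1 = (-2.0000, -3.4641, 3.0000)
after link 2: o_2 = (-6.0000, -3.4641, 5.0000)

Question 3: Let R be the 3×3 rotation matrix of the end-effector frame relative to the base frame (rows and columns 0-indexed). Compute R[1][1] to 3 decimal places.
-1.000

End-effector y-axis (col 1 of R) = (0.0000,-1.0000,0.0000)
R[1][1] = -1.0000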